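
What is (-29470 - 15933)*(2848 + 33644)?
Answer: -1656846276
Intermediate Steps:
(-29470 - 15933)*(2848 + 33644) = -45403*36492 = -1656846276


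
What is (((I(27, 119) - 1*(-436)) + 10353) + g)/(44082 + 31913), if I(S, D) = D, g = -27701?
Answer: -16793/75995 ≈ -0.22098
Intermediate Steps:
(((I(27, 119) - 1*(-436)) + 10353) + g)/(44082 + 31913) = (((119 - 1*(-436)) + 10353) - 27701)/(44082 + 31913) = (((119 + 436) + 10353) - 27701)/75995 = ((555 + 10353) - 27701)*(1/75995) = (10908 - 27701)*(1/75995) = -16793*1/75995 = -16793/75995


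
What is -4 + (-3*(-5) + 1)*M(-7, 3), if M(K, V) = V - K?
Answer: 156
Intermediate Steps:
-4 + (-3*(-5) + 1)*M(-7, 3) = -4 + (-3*(-5) + 1)*(3 - 1*(-7)) = -4 + (15 + 1)*(3 + 7) = -4 + 16*10 = -4 + 160 = 156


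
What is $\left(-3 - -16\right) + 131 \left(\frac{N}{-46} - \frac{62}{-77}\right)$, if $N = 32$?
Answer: $\frac{48437}{1771} \approx 27.35$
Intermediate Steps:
$\left(-3 - -16\right) + 131 \left(\frac{N}{-46} - \frac{62}{-77}\right) = \left(-3 - -16\right) + 131 \left(\frac{32}{-46} - \frac{62}{-77}\right) = \left(-3 + 16\right) + 131 \left(32 \left(- \frac{1}{46}\right) - - \frac{62}{77}\right) = 13 + 131 \left(- \frac{16}{23} + \frac{62}{77}\right) = 13 + 131 \cdot \frac{194}{1771} = 13 + \frac{25414}{1771} = \frac{48437}{1771}$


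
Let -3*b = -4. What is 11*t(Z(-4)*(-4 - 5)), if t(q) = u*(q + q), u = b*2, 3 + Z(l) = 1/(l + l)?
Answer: 1650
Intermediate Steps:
b = 4/3 (b = -1/3*(-4) = 4/3 ≈ 1.3333)
Z(l) = -3 + 1/(2*l) (Z(l) = -3 + 1/(l + l) = -3 + 1/(2*l))
u = 8/3 (u = (4/3)*2 = 8/3 ≈ 2.6667)
t(q) = 16*q/3 (t(q) = 8*(q + q)/3 = 8*(2*q)/3 = 16*q/3)
11*t(Z(-4)*(-4 - 5)) = 11*(16*((-3 + (1/2)/(-4))*(-4 - 5))/3) = 11*(16*((-3 + (1/2)*(-1/4))*(-9))/3) = 11*(16*((-3 - 1/8)*(-9))/3) = 11*(16*(-25/8*(-9))/3) = 11*((16/3)*(225/8)) = 11*150 = 1650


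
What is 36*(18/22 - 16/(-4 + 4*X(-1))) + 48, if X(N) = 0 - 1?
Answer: 1644/11 ≈ 149.45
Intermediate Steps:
X(N) = -1
36*(18/22 - 16/(-4 + 4*X(-1))) + 48 = 36*(18/22 - 16/(-4 + 4*(-1))) + 48 = 36*(18*(1/22) - 16/(-4 - 4)) + 48 = 36*(9/11 - 16/(-8)) + 48 = 36*(9/11 - 16*(-⅛)) + 48 = 36*(9/11 + 2) + 48 = 36*(31/11) + 48 = 1116/11 + 48 = 1644/11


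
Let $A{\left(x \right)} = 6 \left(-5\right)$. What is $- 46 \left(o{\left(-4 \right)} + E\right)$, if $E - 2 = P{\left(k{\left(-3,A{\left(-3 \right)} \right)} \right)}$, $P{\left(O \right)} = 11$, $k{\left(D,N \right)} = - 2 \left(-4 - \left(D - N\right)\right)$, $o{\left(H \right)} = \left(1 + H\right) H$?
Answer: $-1150$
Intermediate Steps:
$o{\left(H \right)} = H \left(1 + H\right)$
$A{\left(x \right)} = -30$
$k{\left(D,N \right)} = 8 - 2 N + 2 D$ ($k{\left(D,N \right)} = - 2 \left(-4 + N - D\right) = 8 - 2 N + 2 D$)
$E = 13$ ($E = 2 + 11 = 13$)
$- 46 \left(o{\left(-4 \right)} + E\right) = - 46 \left(- 4 \left(1 - 4\right) + 13\right) = - 46 \left(\left(-4\right) \left(-3\right) + 13\right) = - 46 \left(12 + 13\right) = \left(-46\right) 25 = -1150$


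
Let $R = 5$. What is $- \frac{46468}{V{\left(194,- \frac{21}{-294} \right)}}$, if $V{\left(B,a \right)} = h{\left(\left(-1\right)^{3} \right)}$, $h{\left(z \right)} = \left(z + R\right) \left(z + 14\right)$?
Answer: $- \frac{11617}{13} \approx -893.62$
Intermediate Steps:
$h{\left(z \right)} = \left(5 + z\right) \left(14 + z\right)$ ($h{\left(z \right)} = \left(z + 5\right) \left(z + 14\right) = \left(5 + z\right) \left(14 + z\right)$)
$V{\left(B,a \right)} = 52$ ($V{\left(B,a \right)} = 70 + \left(\left(-1\right)^{3}\right)^{2} + 19 \left(-1\right)^{3} = 70 + \left(-1\right)^{2} + 19 \left(-1\right) = 70 + 1 - 19 = 52$)
$- \frac{46468}{V{\left(194,- \frac{21}{-294} \right)}} = - \frac{46468}{52} = \left(-46468\right) \frac{1}{52} = - \frac{11617}{13}$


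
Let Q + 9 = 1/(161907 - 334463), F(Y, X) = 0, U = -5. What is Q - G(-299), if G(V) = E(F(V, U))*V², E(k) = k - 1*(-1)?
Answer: -15428231961/172556 ≈ -89410.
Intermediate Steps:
E(k) = 1 + k (E(k) = k + 1 = 1 + k)
Q = -1553005/172556 (Q = -9 + 1/(161907 - 334463) = -9 + 1/(-172556) = -9 - 1/172556 = -1553005/172556 ≈ -9.0000)
G(V) = V² (G(V) = (1 + 0)*V² = 1*V² = V²)
Q - G(-299) = -1553005/172556 - 1*(-299)² = -1553005/172556 - 1*89401 = -1553005/172556 - 89401 = -15428231961/172556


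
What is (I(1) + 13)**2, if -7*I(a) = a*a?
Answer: 8100/49 ≈ 165.31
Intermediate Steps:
I(a) = -a**2/7 (I(a) = -a*a/7 = -a**2/7)
(I(1) + 13)**2 = (-1/7*1**2 + 13)**2 = (-1/7*1 + 13)**2 = (-1/7 + 13)**2 = (90/7)**2 = 8100/49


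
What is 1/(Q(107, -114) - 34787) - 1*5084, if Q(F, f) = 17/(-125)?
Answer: -22107225053/4348392 ≈ -5084.0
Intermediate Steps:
Q(F, f) = -17/125 (Q(F, f) = 17*(-1/125) = -17/125)
1/(Q(107, -114) - 34787) - 1*5084 = 1/(-17/125 - 34787) - 1*5084 = 1/(-4348392/125) - 5084 = -125/4348392 - 5084 = -22107225053/4348392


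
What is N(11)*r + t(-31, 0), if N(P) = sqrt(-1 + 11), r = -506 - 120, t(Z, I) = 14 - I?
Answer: 14 - 626*sqrt(10) ≈ -1965.6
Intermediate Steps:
r = -626
N(P) = sqrt(10)
N(11)*r + t(-31, 0) = sqrt(10)*(-626) + (14 - 1*0) = -626*sqrt(10) + (14 + 0) = -626*sqrt(10) + 14 = 14 - 626*sqrt(10)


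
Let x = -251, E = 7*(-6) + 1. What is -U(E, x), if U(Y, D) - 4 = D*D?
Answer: -63005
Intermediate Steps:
E = -41 (E = -42 + 1 = -41)
U(Y, D) = 4 + D**2 (U(Y, D) = 4 + D*D = 4 + D**2)
-U(E, x) = -(4 + (-251)**2) = -(4 + 63001) = -1*63005 = -63005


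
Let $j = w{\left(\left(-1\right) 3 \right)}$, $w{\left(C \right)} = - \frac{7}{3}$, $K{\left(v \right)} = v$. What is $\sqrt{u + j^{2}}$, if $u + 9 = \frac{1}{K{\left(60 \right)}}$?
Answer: $\frac{7 i \sqrt{65}}{30} \approx 1.8812 i$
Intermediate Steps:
$w{\left(C \right)} = - \frac{7}{3}$ ($w{\left(C \right)} = \left(-7\right) \frac{1}{3} = - \frac{7}{3}$)
$j = - \frac{7}{3} \approx -2.3333$
$u = - \frac{539}{60}$ ($u = -9 + \frac{1}{60} = - \frac{539}{60} \approx -8.9833$)
$\sqrt{u + j^{2}} = \sqrt{- \frac{539}{60} + \left(- \frac{7}{3}\right)^{2}} = \sqrt{- \frac{539}{60} + \frac{49}{9}} = \sqrt{- \frac{637}{180}} = \frac{7 i \sqrt{65}}{30}$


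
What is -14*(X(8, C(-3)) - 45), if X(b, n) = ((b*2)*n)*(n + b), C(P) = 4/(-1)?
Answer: 4214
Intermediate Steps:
C(P) = -4 (C(P) = 4*(-1) = -4)
X(b, n) = 2*b*n*(b + n) (X(b, n) = ((2*b)*n)*(b + n) = (2*b*n)*(b + n) = 2*b*n*(b + n))
-14*(X(8, C(-3)) - 45) = -14*(2*8*(-4)*(8 - 4) - 45) = -14*(2*8*(-4)*4 - 45) = -14*(-256 - 45) = -14*(-301) = -1*(-4214) = 4214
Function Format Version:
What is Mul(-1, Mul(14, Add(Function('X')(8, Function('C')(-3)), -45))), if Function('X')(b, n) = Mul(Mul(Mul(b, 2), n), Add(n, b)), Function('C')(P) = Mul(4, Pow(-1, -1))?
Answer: 4214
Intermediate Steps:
Function('C')(P) = -4 (Function('C')(P) = Mul(4, -1) = -4)
Function('X')(b, n) = Mul(2, b, n, Add(b, n)) (Function('X')(b, n) = Mul(Mul(Mul(2, b), n), Add(b, n)) = Mul(Mul(2, b, n), Add(b, n)) = Mul(2, b, n, Add(b, n)))
Mul(-1, Mul(14, Add(Function('X')(8, Function('C')(-3)), -45))) = Mul(-1, Mul(14, Add(Mul(2, 8, -4, Add(8, -4)), -45))) = Mul(-1, Mul(14, Add(Mul(2, 8, -4, 4), -45))) = Mul(-1, Mul(14, Add(-256, -45))) = Mul(-1, Mul(14, -301)) = Mul(-1, -4214) = 4214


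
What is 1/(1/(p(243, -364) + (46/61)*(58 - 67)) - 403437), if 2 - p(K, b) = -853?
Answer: -51741/20874233756 ≈ -2.4787e-6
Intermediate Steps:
p(K, b) = 855 (p(K, b) = 2 - 1*(-853) = 2 + 853 = 855)
1/(1/(p(243, -364) + (46/61)*(58 - 67)) - 403437) = 1/(1/(855 + (46/61)*(58 - 67)) - 403437) = 1/(1/(855 + (46*(1/61))*(-9)) - 403437) = 1/(1/(855 + (46/61)*(-9)) - 403437) = 1/(1/(855 - 414/61) - 403437) = 1/(1/(51741/61) - 403437) = 1/(61/51741 - 403437) = 1/(-20874233756/51741) = -51741/20874233756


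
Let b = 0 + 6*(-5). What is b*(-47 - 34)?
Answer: 2430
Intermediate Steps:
b = -30 (b = 0 - 30 = -30)
b*(-47 - 34) = -30*(-47 - 34) = -30*(-81) = 2430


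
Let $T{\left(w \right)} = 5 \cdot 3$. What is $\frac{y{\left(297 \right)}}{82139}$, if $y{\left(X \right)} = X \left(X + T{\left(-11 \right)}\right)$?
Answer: $\frac{92664}{82139} \approx 1.1281$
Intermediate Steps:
$T{\left(w \right)} = 15$
$y{\left(X \right)} = X \left(15 + X\right)$ ($y{\left(X \right)} = X \left(X + 15\right) = X \left(15 + X\right)$)
$\frac{y{\left(297 \right)}}{82139} = \frac{297 \left(15 + 297\right)}{82139} = 297 \cdot 312 \cdot \frac{1}{82139} = 92664 \cdot \frac{1}{82139} = \frac{92664}{82139}$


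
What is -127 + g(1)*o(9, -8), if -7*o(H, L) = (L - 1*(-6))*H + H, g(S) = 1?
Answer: -880/7 ≈ -125.71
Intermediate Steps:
o(H, L) = -H/7 - H*(6 + L)/7 (o(H, L) = -((L - 1*(-6))*H + H)/7 = -((L + 6)*H + H)/7 = -((6 + L)*H + H)/7 = -(H*(6 + L) + H)/7 = -(H + H*(6 + L))/7 = -H/7 - H*(6 + L)/7)
-127 + g(1)*o(9, -8) = -127 + 1*(-1/7*9*(7 - 8)) = -127 + 1*(-1/7*9*(-1)) = -127 + 1*(9/7) = -127 + 9/7 = -880/7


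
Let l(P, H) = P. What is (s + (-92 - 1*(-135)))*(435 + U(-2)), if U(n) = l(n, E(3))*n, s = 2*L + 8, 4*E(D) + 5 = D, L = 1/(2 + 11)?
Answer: 291935/13 ≈ 22457.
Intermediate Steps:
L = 1/13 ≈ 0.076923
E(D) = -5/4 + D/4
s = 106/13 (s = 2*(1/13) + 8 = 2/13 + 8 = 106/13 ≈ 8.1538)
U(n) = n**2 (U(n) = n*n = n**2)
(s + (-92 - 1*(-135)))*(435 + U(-2)) = (106/13 + (-92 - 1*(-135)))*(435 + (-2)**2) = (106/13 + (-92 + 135))*(435 + 4) = (106/13 + 43)*439 = (665/13)*439 = 291935/13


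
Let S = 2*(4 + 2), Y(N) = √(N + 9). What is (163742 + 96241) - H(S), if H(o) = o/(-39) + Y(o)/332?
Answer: 3379783/13 - √21/332 ≈ 2.5998e+5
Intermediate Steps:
Y(N) = √(9 + N)
S = 12 (S = 2*6 = 12)
H(o) = -o/39 + √(9 + o)/332 (H(o) = o/(-39) + √(9 + o)/332 = o*(-1/39) + √(9 + o)*(1/332) = -o/39 + √(9 + o)/332)
(163742 + 96241) - H(S) = (163742 + 96241) - (-1/39*12 + √(9 + 12)/332) = 259983 - (-4/13 + √21/332) = 259983 + (4/13 - √21/332) = 3379783/13 - √21/332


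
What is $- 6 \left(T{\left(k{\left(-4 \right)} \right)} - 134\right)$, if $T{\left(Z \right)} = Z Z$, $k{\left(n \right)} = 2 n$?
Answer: $420$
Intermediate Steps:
$T{\left(Z \right)} = Z^{2}$
$- 6 \left(T{\left(k{\left(-4 \right)} \right)} - 134\right) = - 6 \left(\left(2 \left(-4\right)\right)^{2} - 134\right) = - 6 \left(\left(-8\right)^{2} - 134\right) = - 6 \left(64 - 134\right) = \left(-6\right) \left(-70\right) = 420$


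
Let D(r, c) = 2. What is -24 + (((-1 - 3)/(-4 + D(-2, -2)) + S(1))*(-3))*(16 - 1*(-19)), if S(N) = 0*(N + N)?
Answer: -234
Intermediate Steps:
S(N) = 0 (S(N) = 0*(2*N) = 0)
-24 + (((-1 - 3)/(-4 + D(-2, -2)) + S(1))*(-3))*(16 - 1*(-19)) = -24 + (((-1 - 3)/(-4 + 2) + 0)*(-3))*(16 - 1*(-19)) = -24 + ((-4/(-2) + 0)*(-3))*(16 + 19) = -24 + ((-4*(-½) + 0)*(-3))*35 = -24 + ((2 + 0)*(-3))*35 = -24 + (2*(-3))*35 = -24 - 6*35 = -24 - 210 = -234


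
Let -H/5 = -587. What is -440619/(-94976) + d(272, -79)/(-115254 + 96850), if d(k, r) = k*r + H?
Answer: 2467810451/436984576 ≈ 5.6474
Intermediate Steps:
H = 2935 (H = -5*(-587) = 2935)
d(k, r) = 2935 + k*r (d(k, r) = k*r + 2935 = 2935 + k*r)
-440619/(-94976) + d(272, -79)/(-115254 + 96850) = -440619/(-94976) + (2935 + 272*(-79))/(-115254 + 96850) = -440619*(-1/94976) + (2935 - 21488)/(-18404) = 440619/94976 - 18553*(-1/18404) = 440619/94976 + 18553/18404 = 2467810451/436984576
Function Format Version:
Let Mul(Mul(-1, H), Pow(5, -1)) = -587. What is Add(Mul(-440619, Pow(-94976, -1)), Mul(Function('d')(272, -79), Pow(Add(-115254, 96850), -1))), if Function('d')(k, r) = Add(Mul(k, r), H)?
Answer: Rational(2467810451, 436984576) ≈ 5.6474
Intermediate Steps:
H = 2935 (H = Mul(-5, -587) = 2935)
Function('d')(k, r) = Add(2935, Mul(k, r)) (Function('d')(k, r) = Add(Mul(k, r), 2935) = Add(2935, Mul(k, r)))
Add(Mul(-440619, Pow(-94976, -1)), Mul(Function('d')(272, -79), Pow(Add(-115254, 96850), -1))) = Add(Mul(-440619, Pow(-94976, -1)), Mul(Add(2935, Mul(272, -79)), Pow(Add(-115254, 96850), -1))) = Add(Mul(-440619, Rational(-1, 94976)), Mul(Add(2935, -21488), Pow(-18404, -1))) = Add(Rational(440619, 94976), Mul(-18553, Rational(-1, 18404))) = Add(Rational(440619, 94976), Rational(18553, 18404)) = Rational(2467810451, 436984576)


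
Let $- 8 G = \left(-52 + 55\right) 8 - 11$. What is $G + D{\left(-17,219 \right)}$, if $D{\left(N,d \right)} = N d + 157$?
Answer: $- \frac{28541}{8} \approx -3567.6$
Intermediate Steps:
$D{\left(N,d \right)} = 157 + N d$
$G = - \frac{13}{8}$ ($G = - \frac{\left(-52 + 55\right) 8 - 11}{8} = - \frac{3 \cdot 8 - 11}{8} = - \frac{24 - 11}{8} = \left(- \frac{1}{8}\right) 13 = - \frac{13}{8} \approx -1.625$)
$G + D{\left(-17,219 \right)} = - \frac{13}{8} + \left(157 - 3723\right) = - \frac{13}{8} - 3566 = - \frac{28541}{8}$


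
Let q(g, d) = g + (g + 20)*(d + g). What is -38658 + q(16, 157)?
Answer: -32414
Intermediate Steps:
q(g, d) = g + (20 + g)*(d + g)
-38658 + q(16, 157) = -38658 + (16**2 + 20*157 + 21*16 + 157*16) = -38658 + (256 + 3140 + 336 + 2512) = -38658 + 6244 = -32414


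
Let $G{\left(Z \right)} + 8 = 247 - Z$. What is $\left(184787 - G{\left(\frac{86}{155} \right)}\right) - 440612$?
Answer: $- \frac{39689834}{155} \approx -2.5606 \cdot 10^{5}$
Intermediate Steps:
$G{\left(Z \right)} = 239 - Z$ ($G{\left(Z \right)} = -8 - \left(-247 + Z\right) = 239 - Z$)
$\left(184787 - G{\left(\frac{86}{155} \right)}\right) - 440612 = \left(184787 - \left(239 - \frac{86}{155}\right)\right) - 440612 = \left(184787 - \frac{36959}{155}\right) - 440612 = \frac{28605026}{155} - 440612 = - \frac{39689834}{155}$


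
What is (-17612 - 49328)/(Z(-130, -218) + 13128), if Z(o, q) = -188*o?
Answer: -16735/9392 ≈ -1.7818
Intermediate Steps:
(-17612 - 49328)/(Z(-130, -218) + 13128) = (-17612 - 49328)/(-188*(-130) + 13128) = -66940/(24440 + 13128) = -66940/37568 = -66940*1/37568 = -16735/9392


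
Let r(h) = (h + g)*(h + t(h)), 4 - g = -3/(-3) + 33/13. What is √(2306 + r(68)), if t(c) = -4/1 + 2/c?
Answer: √326724411/221 ≈ 81.790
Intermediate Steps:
t(c) = -4 + 2/c (t(c) = -4*1 + 2/c = -4 + 2/c)
g = 6/13 (g = 4 - (-3/(-3) + 33/13) = 4 - (-3*(-⅓) + 33*(1/13)) = 4 - (1 + 33/13) = 4 - 1*46/13 = 4 - 46/13 = 6/13 ≈ 0.46154)
r(h) = (6/13 + h)*(-4 + h + 2/h) (r(h) = (h + 6/13)*(h + (-4 + 2/h)) = (6/13 + h)*(-4 + h + 2/h))
√(2306 + r(68)) = √(2306 + (2/13 + 68² - 46/13*68 + (12/13)/68)) = √(2306 + (2/13 + 4624 - 3128/13 + (12/13)*(1/68))) = √(2306 + (2/13 + 4624 - 3128/13 + 3/221)) = √(2306 + 968765/221) = √(1478391/221) = √326724411/221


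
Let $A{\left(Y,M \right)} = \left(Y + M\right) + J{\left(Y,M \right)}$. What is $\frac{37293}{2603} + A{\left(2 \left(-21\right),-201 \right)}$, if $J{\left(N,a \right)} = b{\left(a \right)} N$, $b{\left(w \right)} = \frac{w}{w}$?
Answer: $- \frac{704562}{2603} \approx -270.67$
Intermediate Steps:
$b{\left(w \right)} = 1$
$J{\left(N,a \right)} = N$ ($J{\left(N,a \right)} = 1 N = N$)
$A{\left(Y,M \right)} = M + 2 Y$ ($A{\left(Y,M \right)} = \left(Y + M\right) + Y = \left(M + Y\right) + Y = M + 2 Y$)
$\frac{37293}{2603} + A{\left(2 \left(-21\right),-201 \right)} = \frac{37293}{2603} - \left(201 - 2 \cdot 2 \left(-21\right)\right) = 37293 \cdot \frac{1}{2603} + \left(-201 + 2 \left(-42\right)\right) = \frac{37293}{2603} - 285 = - \frac{704562}{2603}$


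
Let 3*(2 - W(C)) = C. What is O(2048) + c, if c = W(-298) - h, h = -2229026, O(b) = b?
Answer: 6693526/3 ≈ 2.2312e+6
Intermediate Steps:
W(C) = 2 - C/3
c = 6687382/3 (c = (2 - ⅓*(-298)) - 1*(-2229026) = (2 + 298/3) + 2229026 = 304/3 + 2229026 = 6687382/3 ≈ 2.2291e+6)
O(2048) + c = 2048 + 6687382/3 = 6693526/3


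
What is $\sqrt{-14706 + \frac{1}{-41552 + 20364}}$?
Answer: $\frac{i \sqrt{1650496091513}}{10594} \approx 121.27 i$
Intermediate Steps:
$\sqrt{-14706 + \frac{1}{-41552 + 20364}} = \sqrt{-14706 + \frac{1}{-21188}} = \sqrt{-14706 - \frac{1}{21188}} = \sqrt{- \frac{311590729}{21188}} = \frac{i \sqrt{1650496091513}}{10594}$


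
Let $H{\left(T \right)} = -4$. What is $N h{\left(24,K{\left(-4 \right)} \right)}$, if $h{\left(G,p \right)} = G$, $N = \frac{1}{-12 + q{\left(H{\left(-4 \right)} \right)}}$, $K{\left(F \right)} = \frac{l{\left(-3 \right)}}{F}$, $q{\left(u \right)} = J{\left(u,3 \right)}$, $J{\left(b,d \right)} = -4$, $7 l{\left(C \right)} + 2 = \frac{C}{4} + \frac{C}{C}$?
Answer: $- \frac{3}{2} \approx -1.5$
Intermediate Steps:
$l{\left(C \right)} = - \frac{1}{7} + \frac{C}{28}$ ($l{\left(C \right)} = - \frac{2}{7} + \frac{\frac{C}{4} + \frac{C}{C}}{7} = - \frac{2}{7} + \frac{C \frac{1}{4} + 1}{7} = - \frac{2}{7} + \frac{\frac{C}{4} + 1}{7} = - \frac{2}{7} + \frac{1 + \frac{C}{4}}{7} = - \frac{2}{7} + \left(\frac{1}{7} + \frac{C}{28}\right) = - \frac{1}{7} + \frac{C}{28}$)
$q{\left(u \right)} = -4$
$K{\left(F \right)} = - \frac{1}{4 F}$ ($K{\left(F \right)} = \frac{- \frac{1}{7} + \frac{1}{28} \left(-3\right)}{F} = \frac{- \frac{1}{7} - \frac{3}{28}}{F} = - \frac{1}{4 F}$)
$N = - \frac{1}{16}$ ($N = \frac{1}{-12 - 4} = \frac{1}{-16} = - \frac{1}{16} \approx -0.0625$)
$N h{\left(24,K{\left(-4 \right)} \right)} = \left(- \frac{1}{16}\right) 24 = - \frac{3}{2}$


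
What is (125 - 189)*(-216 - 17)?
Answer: 14912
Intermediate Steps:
(125 - 189)*(-216 - 17) = -64*(-233) = 14912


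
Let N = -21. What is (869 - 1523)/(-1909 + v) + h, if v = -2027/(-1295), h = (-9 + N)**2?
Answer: 370660355/411688 ≈ 900.34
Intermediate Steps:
h = 900 (h = (-9 - 21)**2 = (-30)**2 = 900)
v = 2027/1295 (v = -2027*(-1/1295) = 2027/1295 ≈ 1.5653)
(869 - 1523)/(-1909 + v) + h = (869 - 1523)/(-1909 + 2027/1295) + 900 = -654/(-2470128/1295) + 900 = -654*(-1295/2470128) + 900 = 141155/411688 + 900 = 370660355/411688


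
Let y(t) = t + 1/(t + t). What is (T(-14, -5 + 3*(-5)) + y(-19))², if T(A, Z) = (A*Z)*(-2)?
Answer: 484132009/1444 ≈ 3.3527e+5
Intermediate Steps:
T(A, Z) = -2*A*Z
y(t) = t + 1/(2*t)
(T(-14, -5 + 3*(-5)) + y(-19))² = (-2*(-14)*(-5 + 3*(-5)) + (-19 + (½)/(-19)))² = (-2*(-14)*(-5 - 15) + (-19 + (½)*(-1/19)))² = (-2*(-14)*(-20) + (-19 - 1/38))² = (-560 - 723/38)² = (-22003/38)² = 484132009/1444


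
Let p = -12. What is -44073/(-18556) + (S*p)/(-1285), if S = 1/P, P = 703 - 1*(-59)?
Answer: 7192530347/3028246420 ≈ 2.3751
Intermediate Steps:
P = 762 (P = 703 + 59 = 762)
S = 1/762 ≈ 0.0013123
-44073/(-18556) + (S*p)/(-1285) = -44073/(-18556) + ((1/762)*(-12))/(-1285) = -44073*(-1/18556) - 2/127*(-1/1285) = 44073/18556 + 2/163195 = 7192530347/3028246420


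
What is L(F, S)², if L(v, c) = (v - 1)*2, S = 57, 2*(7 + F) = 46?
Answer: 900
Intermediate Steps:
F = 16 (F = -7 + (½)*46 = -7 + 23 = 16)
L(v, c) = -2 + 2*v (L(v, c) = (-1 + v)*2 = -2 + 2*v)
L(F, S)² = (-2 + 2*16)² = (-2 + 32)² = 30² = 900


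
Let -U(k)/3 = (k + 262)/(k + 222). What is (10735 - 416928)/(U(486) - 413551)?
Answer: 23965387/24399696 ≈ 0.98220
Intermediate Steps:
U(k) = -3*(262 + k)/(222 + k) (U(k) = -3*(k + 262)/(k + 222) = -3*(262 + k)/(222 + k))
(10735 - 416928)/(U(486) - 413551) = (10735 - 416928)/(3*(-262 - 1*486)/(222 + 486) - 413551) = -406193/(3*(-262 - 486)/708 - 413551) = -406193/(3*(1/708)*(-748) - 413551) = -406193/(-187/59 - 413551) = -406193/(-24399696/59) = -406193*(-59/24399696) = 23965387/24399696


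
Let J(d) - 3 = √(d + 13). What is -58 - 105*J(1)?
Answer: -373 - 105*√14 ≈ -765.87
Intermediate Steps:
J(d) = 3 + √(13 + d) (J(d) = 3 + √(d + 13) = 3 + √(13 + d))
-58 - 105*J(1) = -58 - 105*(3 + √(13 + 1)) = -58 - 105*(3 + √14) = -58 + (-315 - 105*√14) = -373 - 105*√14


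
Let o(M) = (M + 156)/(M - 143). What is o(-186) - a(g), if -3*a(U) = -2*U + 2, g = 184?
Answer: -40108/329 ≈ -121.91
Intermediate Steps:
o(M) = (156 + M)/(-143 + M)
a(U) = -⅔ + 2*U/3 (a(U) = -(-2*U + 2)/3 = -(2 - 2*U)/3 = -⅔ + 2*U/3)
o(-186) - a(g) = (156 - 186)/(-143 - 186) - (-⅔ + (⅔)*184) = -30/(-329) - (-⅔ + 368/3) = -1/329*(-30) - 1*122 = 30/329 - 122 = -40108/329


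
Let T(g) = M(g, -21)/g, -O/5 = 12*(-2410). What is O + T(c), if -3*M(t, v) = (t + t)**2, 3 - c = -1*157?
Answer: 433160/3 ≈ 1.4439e+5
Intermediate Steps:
c = 160 (c = 3 - (-1)*157 = 3 - 1*(-157) = 3 + 157 = 160)
M(t, v) = -4*t**2/3 (M(t, v) = -(t + t)**2/3 = -4*t**2/3)
O = 144600 (O = -60*(-2410) = -5*(-28920) = 144600)
T(g) = -4*g/3 (T(g) = (-4*g**2/3)/g = -4*g/3)
O + T(c) = 144600 - 4/3*160 = 144600 - 640/3 = 433160/3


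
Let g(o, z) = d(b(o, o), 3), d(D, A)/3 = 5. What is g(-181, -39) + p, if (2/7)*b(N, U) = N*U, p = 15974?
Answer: 15989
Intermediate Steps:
b(N, U) = 7*N*U/2 (b(N, U) = 7*(N*U)/2 = 7*N*U/2)
d(D, A) = 15 (d(D, A) = 3*5 = 15)
g(o, z) = 15
g(-181, -39) + p = 15 + 15974 = 15989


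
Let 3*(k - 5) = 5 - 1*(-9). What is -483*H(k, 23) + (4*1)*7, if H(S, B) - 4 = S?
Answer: -6573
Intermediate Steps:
k = 29/3 (k = 5 + (5 - 1*(-9))/3 = 5 + (5 + 9)/3 = 5 + (1/3)*14 = 5 + 14/3 = 29/3 ≈ 9.6667)
H(S, B) = 4 + S
-483*H(k, 23) + (4*1)*7 = -483*(4 + 29/3) + (4*1)*7 = -483*41/3 + 4*7 = -6601 + 28 = -6573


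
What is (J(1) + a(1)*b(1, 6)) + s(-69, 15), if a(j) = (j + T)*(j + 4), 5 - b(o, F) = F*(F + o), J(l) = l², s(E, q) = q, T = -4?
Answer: 571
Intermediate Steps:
b(o, F) = 5 - F*(F + o)
a(j) = (-4 + j)*(4 + j) (a(j) = (j - 4)*(j + 4) = (-4 + j)*(4 + j))
(J(1) + a(1)*b(1, 6)) + s(-69, 15) = (1² + (-16 + 1²)*(5 - 1*6² - 1*6*1)) + 15 = (1 + (-16 + 1)*(5 - 1*36 - 6)) + 15 = (1 - 15*(5 - 36 - 6)) + 15 = (1 - 15*(-37)) + 15 = (1 + 555) + 15 = 556 + 15 = 571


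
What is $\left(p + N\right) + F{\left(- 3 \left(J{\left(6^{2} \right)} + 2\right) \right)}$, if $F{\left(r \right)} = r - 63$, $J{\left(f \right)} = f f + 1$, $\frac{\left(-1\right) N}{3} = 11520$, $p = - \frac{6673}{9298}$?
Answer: $- \frac{358165633}{9298} \approx -38521.0$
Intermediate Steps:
$p = - \frac{6673}{9298}$ ($p = \left(-6673\right) \frac{1}{9298} = - \frac{6673}{9298} \approx -0.71768$)
$N = -34560$ ($N = \left(-3\right) 11520 = -34560$)
$J{\left(f \right)} = 1 + f^{2}$ ($J{\left(f \right)} = f^{2} + 1 = 1 + f^{2}$)
$F{\left(r \right)} = -63 + r$ ($F{\left(r \right)} = r - 63 = -63 + r$)
$\left(p + N\right) + F{\left(- 3 \left(J{\left(6^{2} \right)} + 2\right) \right)} = \left(- \frac{6673}{9298} - 34560\right) - \left(63 + 3 \left(\left(1 + \left(6^{2}\right)^{2}\right) + 2\right)\right) = - \frac{321345553}{9298} - \left(63 + 3 \left(\left(1 + 36^{2}\right) + 2\right)\right) = - \frac{321345553}{9298} - \left(63 + 3 \left(\left(1 + 1296\right) + 2\right)\right) = - \frac{321345553}{9298} - \left(63 + 3 \left(1297 + 2\right)\right) = - \frac{321345553}{9298} - 3960 = - \frac{358165633}{9298}$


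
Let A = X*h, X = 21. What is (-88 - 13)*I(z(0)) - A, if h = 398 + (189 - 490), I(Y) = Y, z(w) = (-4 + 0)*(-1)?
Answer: -2441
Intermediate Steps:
z(w) = 4 (z(w) = -4*(-1) = 4)
h = 97 (h = 398 - 301 = 97)
A = 2037 (A = 21*97 = 2037)
(-88 - 13)*I(z(0)) - A = (-88 - 13)*4 - 1*2037 = -101*4 - 2037 = -404 - 2037 = -2441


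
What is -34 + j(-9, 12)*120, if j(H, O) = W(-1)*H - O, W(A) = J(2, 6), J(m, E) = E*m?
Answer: -14434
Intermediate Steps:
W(A) = 12 (W(A) = 6*2 = 12)
j(H, O) = -O + 12*H (j(H, O) = 12*H - O = -O + 12*H)
-34 + j(-9, 12)*120 = -34 + (-1*12 + 12*(-9))*120 = -34 + (-12 - 108)*120 = -34 - 120*120 = -34 - 14400 = -14434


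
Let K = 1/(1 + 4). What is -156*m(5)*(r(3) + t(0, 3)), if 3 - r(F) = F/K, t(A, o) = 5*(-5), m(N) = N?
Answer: 28860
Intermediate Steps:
t(A, o) = -25
K = ⅕ (K = 1/5 = ⅕ ≈ 0.20000)
r(F) = 3 - 5*F (r(F) = 3 - F/⅕ = 3 - F*5 = 3 - 5*F)
-156*m(5)*(r(3) + t(0, 3)) = -780*((3 - 5*3) - 25) = -780*((3 - 15) - 25) = -780*(-12 - 25) = -780*(-37) = -156*(-185) = 28860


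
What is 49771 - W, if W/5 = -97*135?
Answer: 115246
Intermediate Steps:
W = -65475 (W = 5*(-97*135) = 5*(-13095) = -65475)
49771 - W = 49771 - 1*(-65475) = 49771 + 65475 = 115246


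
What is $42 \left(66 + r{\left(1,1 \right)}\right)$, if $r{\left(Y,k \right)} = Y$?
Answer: $2814$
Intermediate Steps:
$42 \left(66 + r{\left(1,1 \right)}\right) = 42 \left(66 + 1\right) = 42 \cdot 67 = 2814$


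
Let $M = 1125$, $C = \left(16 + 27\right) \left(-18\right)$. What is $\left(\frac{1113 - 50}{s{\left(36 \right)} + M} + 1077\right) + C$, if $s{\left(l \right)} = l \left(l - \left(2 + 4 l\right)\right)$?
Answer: $\frac{857942}{2835} \approx 302.63$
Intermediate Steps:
$C = -774$ ($C = 43 \left(-18\right) = -774$)
$s{\left(l \right)} = l \left(-2 - 3 l\right)$ ($s{\left(l \right)} = l \left(l - \left(2 + 4 l\right)\right) = l \left(-2 - 3 l\right)$)
$\left(\frac{1113 - 50}{s{\left(36 \right)} + M} + 1077\right) + C = \left(\frac{1113 - 50}{\left(-1\right) 36 \left(2 + 3 \cdot 36\right) + 1125} + 1077\right) - 774 = \left(\frac{1063}{\left(-1\right) 36 \left(2 + 108\right) + 1125} + 1077\right) - 774 = \left(\frac{1063}{\left(-1\right) 36 \cdot 110 + 1125} + 1077\right) - 774 = \left(\frac{1063}{-3960 + 1125} + 1077\right) - 774 = \left(\frac{1063}{-2835} + 1077\right) - 774 = \left(1063 \left(- \frac{1}{2835}\right) + 1077\right) - 774 = \left(- \frac{1063}{2835} + 1077\right) - 774 = \frac{3052232}{2835} - 774 = \frac{857942}{2835}$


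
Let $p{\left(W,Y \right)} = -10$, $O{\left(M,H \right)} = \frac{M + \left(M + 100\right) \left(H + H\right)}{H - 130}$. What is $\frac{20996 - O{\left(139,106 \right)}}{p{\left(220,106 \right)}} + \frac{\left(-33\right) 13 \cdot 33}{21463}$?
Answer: $- \frac{916089221}{396240} \approx -2312.0$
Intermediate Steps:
$O{\left(M,H \right)} = \frac{M + 2 H \left(100 + M\right)}{-130 + H}$ ($O{\left(M,H \right)} = \frac{M + \left(100 + M\right) 2 H}{-130 + H} = \frac{M + 2 H \left(100 + M\right)}{-130 + H}$)
$\frac{20996 - O{\left(139,106 \right)}}{p{\left(220,106 \right)}} + \frac{\left(-33\right) 13 \cdot 33}{21463} = \frac{20996 - \frac{139 + 200 \cdot 106 + 2 \cdot 106 \cdot 139}{-130 + 106}}{-10} + \frac{\left(-33\right) 13 \cdot 33}{21463} = \left(20996 - \frac{139 + 21200 + 29468}{-24}\right) \left(- \frac{1}{10}\right) + \left(-429\right) 33 \cdot \frac{1}{21463} = \left(20996 - \left(- \frac{1}{24}\right) 50807\right) \left(- \frac{1}{10}\right) - \frac{1089}{1651} = \left(20996 - - \frac{50807}{24}\right) \left(- \frac{1}{10}\right) - \frac{1089}{1651} = \left(20996 + \frac{50807}{24}\right) \left(- \frac{1}{10}\right) - \frac{1089}{1651} = \frac{554711}{24} \left(- \frac{1}{10}\right) - \frac{1089}{1651} = - \frac{554711}{240} - \frac{1089}{1651} = - \frac{916089221}{396240}$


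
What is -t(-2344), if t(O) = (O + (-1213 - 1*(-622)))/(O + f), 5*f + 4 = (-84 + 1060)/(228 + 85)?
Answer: -4593275/3668636 ≈ -1.2520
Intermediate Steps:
f = -276/1565 (f = -⅘ + ((-84 + 1060)/(228 + 85))/5 = -⅘ + (976/313)/5 = -⅘ + (976*(1/313))/5 = -⅘ + (⅕)*(976/313) = -⅘ + 976/1565 = -276/1565 ≈ -0.17636)
t(O) = (-591 + O)/(-276/1565 + O) (t(O) = (O + (-1213 - 1*(-622)))/(O - 276/1565) = (O + (-1213 + 622))/(-276/1565 + O) = (O - 591)/(-276/1565 + O) = (-591 + O)/(-276/1565 + O))
-t(-2344) = -1565*(-591 - 2344)/(-276 + 1565*(-2344)) = -1565*(-2935)/(-276 - 3668360) = -1565*(-2935)/(-3668636) = -1565*(-1)*(-2935)/3668636 = -1*4593275/3668636 = -4593275/3668636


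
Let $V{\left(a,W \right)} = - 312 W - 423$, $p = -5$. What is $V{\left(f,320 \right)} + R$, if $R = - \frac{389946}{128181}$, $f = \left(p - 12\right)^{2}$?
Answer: $- \frac{4284067183}{42727} \approx -1.0027 \cdot 10^{5}$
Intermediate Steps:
$f = 289$ ($f = \left(-5 - 12\right)^{2} = \left(-17\right)^{2} = 289$)
$V{\left(a,W \right)} = -423 - 312 W$
$R = - \frac{129982}{42727}$ ($R = \left(-389946\right) \frac{1}{128181} = - \frac{129982}{42727} \approx -3.0422$)
$V{\left(f,320 \right)} + R = \left(-423 - 99840\right) - \frac{129982}{42727} = -100263 - \frac{129982}{42727} = - \frac{4284067183}{42727}$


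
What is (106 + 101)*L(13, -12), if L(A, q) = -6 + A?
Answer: 1449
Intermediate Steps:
(106 + 101)*L(13, -12) = (106 + 101)*(-6 + 13) = 207*7 = 1449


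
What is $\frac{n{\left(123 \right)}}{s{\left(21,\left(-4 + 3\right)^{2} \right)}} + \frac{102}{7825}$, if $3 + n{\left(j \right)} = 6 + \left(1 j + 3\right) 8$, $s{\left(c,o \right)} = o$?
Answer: $\frac{7911177}{7825} \approx 1011.0$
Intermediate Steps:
$n{\left(j \right)} = 27 + 8 j$ ($n{\left(j \right)} = -3 + \left(6 + \left(1 j + 3\right) 8\right) = -3 + \left(6 + \left(j + 3\right) 8\right) = -3 + \left(6 + \left(3 + j\right) 8\right) = -3 + \left(6 + \left(24 + 8 j\right)\right) = -3 + \left(30 + 8 j\right) = 27 + 8 j$)
$\frac{n{\left(123 \right)}}{s{\left(21,\left(-4 + 3\right)^{2} \right)}} + \frac{102}{7825} = \frac{27 + 8 \cdot 123}{\left(-4 + 3\right)^{2}} + \frac{102}{7825} = \frac{27 + 984}{\left(-1\right)^{2}} + 102 \cdot \frac{1}{7825} = \frac{1011}{1} + \frac{102}{7825} = 1011 \cdot 1 + \frac{102}{7825} = 1011 + \frac{102}{7825} = \frac{7911177}{7825}$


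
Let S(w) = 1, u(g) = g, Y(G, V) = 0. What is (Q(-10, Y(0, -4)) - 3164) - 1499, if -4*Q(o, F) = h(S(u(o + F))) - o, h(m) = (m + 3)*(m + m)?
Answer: -9335/2 ≈ -4667.5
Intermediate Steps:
h(m) = 2*m*(3 + m) (h(m) = (3 + m)*(2*m) = 2*m*(3 + m))
Q(o, F) = -2 + o/4 (Q(o, F) = -(2*1*(3 + 1) - o)/4 = -(2*1*4 - o)/4 = -(8 - o)/4 = -2 + o/4)
(Q(-10, Y(0, -4)) - 3164) - 1499 = ((-2 + (¼)*(-10)) - 3164) - 1499 = ((-2 - 5/2) - 3164) - 1499 = (-9/2 - 3164) - 1499 = -6337/2 - 1499 = -9335/2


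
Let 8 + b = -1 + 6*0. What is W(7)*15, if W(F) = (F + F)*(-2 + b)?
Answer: -2310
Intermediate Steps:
b = -9 (b = -8 + (-1 + 6*0) = -8 + (-1 + 0) = -8 - 1 = -9)
W(F) = -22*F (W(F) = (F + F)*(-2 - 9) = (2*F)*(-11) = -22*F)
W(7)*15 = -22*7*15 = -154*15 = -2310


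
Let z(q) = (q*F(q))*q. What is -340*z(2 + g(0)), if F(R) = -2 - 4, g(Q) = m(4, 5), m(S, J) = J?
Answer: 99960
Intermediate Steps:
g(Q) = 5
F(R) = -6
z(q) = -6*q**2 (z(q) = (q*(-6))*q = (-6*q)*q = -6*q**2)
-340*z(2 + g(0)) = -(-2040)*(2 + 5)**2 = -(-2040)*7**2 = -(-2040)*49 = -340*(-294) = 99960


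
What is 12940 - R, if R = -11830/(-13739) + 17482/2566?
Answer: 227959882291/17627137 ≈ 12932.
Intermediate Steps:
R = 135270489/17627137 (R = -11830*(-1/13739) + 17482*(1/2566) = 11830/13739 + 8741/1283 = 135270489/17627137 ≈ 7.6740)
12940 - R = 12940 - 1*135270489/17627137 = 12940 - 135270489/17627137 = 227959882291/17627137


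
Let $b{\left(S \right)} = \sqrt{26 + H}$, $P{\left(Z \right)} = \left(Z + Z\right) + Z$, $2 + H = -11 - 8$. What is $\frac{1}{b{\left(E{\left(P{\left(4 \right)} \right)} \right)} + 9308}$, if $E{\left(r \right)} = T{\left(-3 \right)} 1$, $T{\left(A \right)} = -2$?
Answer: $\frac{9308}{86638859} - \frac{\sqrt{5}}{86638859} \approx 0.00010741$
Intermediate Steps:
$H = -21$ ($H = -2 - 19 = -21$)
$P{\left(Z \right)} = 3 Z$ ($P{\left(Z \right)} = 2 Z + Z = 3 Z$)
$E{\left(r \right)} = -2$ ($E{\left(r \right)} = \left(-2\right) 1 = -2$)
$b{\left(S \right)} = \sqrt{5}$ ($b{\left(S \right)} = \sqrt{26 - 21} = \sqrt{5}$)
$\frac{1}{b{\left(E{\left(P{\left(4 \right)} \right)} \right)} + 9308} = \frac{1}{\sqrt{5} + 9308} = \frac{1}{9308 + \sqrt{5}}$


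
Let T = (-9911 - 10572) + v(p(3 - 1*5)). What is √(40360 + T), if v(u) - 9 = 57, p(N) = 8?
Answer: 7*√407 ≈ 141.22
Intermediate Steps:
v(u) = 66 (v(u) = 9 + 57 = 66)
T = -20417 (T = (-9911 - 10572) + 66 = -20483 + 66 = -20417)
√(40360 + T) = √(40360 - 20417) = √19943 = 7*√407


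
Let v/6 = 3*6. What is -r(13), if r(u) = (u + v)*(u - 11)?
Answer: -242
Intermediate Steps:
v = 108 (v = 6*(3*6) = 6*18 = 108)
r(u) = (-11 + u)*(108 + u) (r(u) = (u + 108)*(u - 11) = (108 + u)*(-11 + u) = (-11 + u)*(108 + u))
-r(13) = -(-1188 + 13² + 97*13) = -(-1188 + 169 + 1261) = -1*242 = -242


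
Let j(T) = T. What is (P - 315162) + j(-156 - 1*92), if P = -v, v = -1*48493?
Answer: -266917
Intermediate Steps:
v = -48493
P = 48493 (P = -1*(-48493) = 48493)
(P - 315162) + j(-156 - 1*92) = (48493 - 315162) + (-156 - 1*92) = -266669 + (-156 - 92) = -266669 - 248 = -266917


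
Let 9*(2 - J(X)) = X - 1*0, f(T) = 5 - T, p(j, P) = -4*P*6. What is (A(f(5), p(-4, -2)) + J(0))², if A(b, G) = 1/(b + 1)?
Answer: 9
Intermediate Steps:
p(j, P) = -24*P
A(b, G) = 1/(1 + b)
J(X) = 2 - X/9 (J(X) = 2 - (X - 1*0)/9 = 2 - (X + 0)/9 = 2 - X/9)
(A(f(5), p(-4, -2)) + J(0))² = (1/(1 + (5 - 1*5)) + (2 - ⅑*0))² = (1/(1 + (5 - 5)) + (2 + 0))² = (1/(1 + 0) + 2)² = (1/1 + 2)² = (1 + 2)² = 3² = 9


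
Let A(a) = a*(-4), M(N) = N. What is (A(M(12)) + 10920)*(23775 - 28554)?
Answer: -51957288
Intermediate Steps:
A(a) = -4*a
(A(M(12)) + 10920)*(23775 - 28554) = (-4*12 + 10920)*(23775 - 28554) = (-48 + 10920)*(-4779) = 10872*(-4779) = -51957288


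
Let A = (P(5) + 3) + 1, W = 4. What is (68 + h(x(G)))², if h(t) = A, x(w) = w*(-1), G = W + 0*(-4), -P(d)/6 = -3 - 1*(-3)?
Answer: 5184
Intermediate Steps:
P(d) = 0 (P(d) = -6*(-3 - 1*(-3)) = -6*(-3 + 3) = -6*0 = 0)
G = 4 (G = 4 + 0*(-4) = 4 + 0 = 4)
x(w) = -w
A = 4 (A = (0 + 3) + 1 = 3 + 1 = 4)
h(t) = 4
(68 + h(x(G)))² = (68 + 4)² = 72² = 5184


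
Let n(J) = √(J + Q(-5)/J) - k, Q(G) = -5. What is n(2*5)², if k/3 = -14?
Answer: (84 + √38)²/4 ≈ 2032.4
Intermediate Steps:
k = -42 (k = 3*(-14) = -42)
n(J) = 42 + √(J - 5/J) (n(J) = √(J - 5/J) - 1*(-42) = √(J - 5/J) + 42 = 42 + √(J - 5/J))
n(2*5)² = (42 + √(2*5 - 5/(2*5)))² = (42 + √(10 - 5/10))² = (42 + √(10 - 5*⅒))² = (42 + √(10 - ½))² = (42 + √(19/2))² = (42 + √38/2)²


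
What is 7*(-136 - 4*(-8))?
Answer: -728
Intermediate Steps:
7*(-136 - 4*(-8)) = 7*(-136 + 32) = 7*(-104) = -728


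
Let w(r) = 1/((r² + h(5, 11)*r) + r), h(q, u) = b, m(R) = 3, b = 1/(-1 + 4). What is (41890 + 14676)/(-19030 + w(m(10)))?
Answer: -735358/247389 ≈ -2.9725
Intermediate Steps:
b = ⅓ (b = 1/3 = ⅓ ≈ 0.33333)
h(q, u) = ⅓
w(r) = 1/(r² + 4*r/3) (w(r) = 1/((r² + r/3) + r) = 1/(r² + 4*r/3))
(41890 + 14676)/(-19030 + w(m(10))) = (41890 + 14676)/(-19030 + 3/(3*(4 + 3*3))) = 56566/(-19030 + 3*(⅓)/(4 + 9)) = 56566/(-19030 + 3*(⅓)/13) = 56566/(-19030 + 3*(⅓)*(1/13)) = 56566/(-19030 + 1/13) = 56566/(-247389/13) = 56566*(-13/247389) = -735358/247389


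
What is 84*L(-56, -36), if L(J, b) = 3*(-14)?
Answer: -3528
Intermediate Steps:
L(J, b) = -42
84*L(-56, -36) = 84*(-42) = -3528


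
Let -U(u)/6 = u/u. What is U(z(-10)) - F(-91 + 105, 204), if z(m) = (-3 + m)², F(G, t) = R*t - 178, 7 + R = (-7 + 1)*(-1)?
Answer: 376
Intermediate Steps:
R = -1 (R = -7 + (-7 + 1)*(-1) = -7 - 6*(-1) = -7 + 6 = -1)
F(G, t) = -178 - t (F(G, t) = -t - 178 = -178 - t)
U(u) = -6 (U(u) = -6*u/u = -6*1 = -6)
U(z(-10)) - F(-91 + 105, 204) = -6 - (-178 - 1*204) = -6 - (-178 - 204) = -6 - 1*(-382) = -6 + 382 = 376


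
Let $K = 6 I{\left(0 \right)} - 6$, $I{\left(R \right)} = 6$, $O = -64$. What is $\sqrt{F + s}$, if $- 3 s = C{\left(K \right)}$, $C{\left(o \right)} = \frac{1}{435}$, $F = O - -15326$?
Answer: $\frac{\sqrt{2887951805}}{435} \approx 123.54$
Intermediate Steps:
$F = 15262$ ($F = -64 - -15326 = -64 + 15326 = 15262$)
$K = 30$ ($K = 6 \cdot 6 - 6 = 36 - 6 = 30$)
$C{\left(o \right)} = \frac{1}{435}$
$s = - \frac{1}{1305}$ ($s = \left(- \frac{1}{3}\right) \frac{1}{435} = - \frac{1}{1305} \approx -0.00076628$)
$\sqrt{F + s} = \sqrt{15262 - \frac{1}{1305}} = \sqrt{\frac{19916909}{1305}} = \frac{\sqrt{2887951805}}{435}$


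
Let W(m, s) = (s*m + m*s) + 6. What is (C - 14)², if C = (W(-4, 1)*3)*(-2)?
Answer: 4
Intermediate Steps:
W(m, s) = 6 + 2*m*s (W(m, s) = (m*s + m*s) + 6 = 2*m*s + 6 = 6 + 2*m*s)
C = 12 (C = ((6 + 2*(-4)*1)*3)*(-2) = ((6 - 8)*3)*(-2) = -2*3*(-2) = -6*(-2) = 12)
(C - 14)² = (12 - 14)² = (-2)² = 4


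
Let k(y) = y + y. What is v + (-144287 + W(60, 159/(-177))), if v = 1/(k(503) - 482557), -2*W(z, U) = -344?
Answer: -69398722366/481551 ≈ -1.4412e+5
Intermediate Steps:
k(y) = 2*y
W(z, U) = 172 (W(z, U) = -1/2*(-344) = 172)
v = -1/481551 (v = 1/(2*503 - 482557) = 1/(1006 - 482557) = 1/(-481551) = -1/481551 ≈ -2.0766e-6)
v + (-144287 + W(60, 159/(-177))) = -1/481551 + (-144287 + 172) = -1/481551 - 144115 = -69398722366/481551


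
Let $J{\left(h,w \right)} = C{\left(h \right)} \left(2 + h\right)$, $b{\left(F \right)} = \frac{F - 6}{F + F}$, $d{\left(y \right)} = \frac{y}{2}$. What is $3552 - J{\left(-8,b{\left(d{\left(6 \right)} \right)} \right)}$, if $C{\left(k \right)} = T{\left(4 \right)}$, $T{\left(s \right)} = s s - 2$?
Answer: $3636$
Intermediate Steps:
$T{\left(s \right)} = -2 + s^{2}$ ($T{\left(s \right)} = s^{2} - 2 = -2 + s^{2}$)
$d{\left(y \right)} = \frac{y}{2}$ ($d{\left(y \right)} = y \frac{1}{2} = \frac{y}{2}$)
$C{\left(k \right)} = 14$ ($C{\left(k \right)} = -2 + 4^{2} = -2 + 16 = 14$)
$b{\left(F \right)} = \frac{-6 + F}{2 F}$
$J{\left(h,w \right)} = 28 + 14 h$ ($J{\left(h,w \right)} = 14 \left(2 + h\right) = 28 + 14 h$)
$3552 - J{\left(-8,b{\left(d{\left(6 \right)} \right)} \right)} = 3552 - \left(28 + 14 \left(-8\right)\right) = 3552 - \left(28 - 112\right) = 3552 - -84 = 3552 + 84 = 3636$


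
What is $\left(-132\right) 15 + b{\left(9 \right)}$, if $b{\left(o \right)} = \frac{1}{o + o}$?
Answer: $- \frac{35639}{18} \approx -1979.9$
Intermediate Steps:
$b{\left(o \right)} = \frac{1}{2 o}$
$\left(-132\right) 15 + b{\left(9 \right)} = \left(-132\right) 15 + \frac{1}{2 \cdot 9} = -1980 + \frac{1}{2} \cdot \frac{1}{9} = -1980 + \frac{1}{18} = - \frac{35639}{18}$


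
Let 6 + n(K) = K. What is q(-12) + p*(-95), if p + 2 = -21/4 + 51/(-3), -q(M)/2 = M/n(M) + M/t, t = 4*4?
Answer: 27647/12 ≈ 2303.9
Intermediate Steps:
n(K) = -6 + K
t = 16
q(M) = -M/8 - 2*M/(-6 + M) (q(M) = -2*(M/(-6 + M) + M/16) = -2*(M/16 + M/(-6 + M)) = -M/8 - 2*M/(-6 + M))
p = -97/4 (p = -2 + (-21/4 + 51/(-3)) = -2 + (-21*1/4 + 51*(-1/3)) = -2 + (-21/4 - 17) = -2 - 89/4 = -97/4 ≈ -24.250)
q(-12) + p*(-95) = (1/8)*(-12)*(-10 - 1*(-12))/(-6 - 12) - 97/4*(-95) = (1/8)*(-12)*(-10 + 12)/(-18) + 9215/4 = (1/8)*(-12)*(-1/18)*2 + 9215/4 = 1/6 + 9215/4 = 27647/12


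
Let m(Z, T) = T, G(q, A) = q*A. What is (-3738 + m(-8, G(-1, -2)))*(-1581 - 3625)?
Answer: 19449616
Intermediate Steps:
G(q, A) = A*q
(-3738 + m(-8, G(-1, -2)))*(-1581 - 3625) = (-3738 - 2*(-1))*(-1581 - 3625) = (-3738 + 2)*(-5206) = -3736*(-5206) = 19449616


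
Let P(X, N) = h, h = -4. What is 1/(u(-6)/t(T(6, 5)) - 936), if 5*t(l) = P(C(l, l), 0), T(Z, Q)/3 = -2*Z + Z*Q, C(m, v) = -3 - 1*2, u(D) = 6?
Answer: -2/1887 ≈ -0.0010599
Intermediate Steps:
C(m, v) = -5 (C(m, v) = -3 - 2 = -5)
P(X, N) = -4
T(Z, Q) = -6*Z + 3*Q*Z (T(Z, Q) = 3*(-2*Z + Z*Q) = 3*(-2*Z + Q*Z) = -6*Z + 3*Q*Z)
t(l) = -⅘ (t(l) = (⅕)*(-4) = -⅘)
1/(u(-6)/t(T(6, 5)) - 936) = 1/(6/(-⅘) - 936) = 1/(6*(-5/4) - 936) = 1/(-15/2 - 936) = 1/(-1887/2) = -2/1887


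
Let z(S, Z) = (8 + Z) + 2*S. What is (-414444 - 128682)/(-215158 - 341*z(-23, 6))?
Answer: 90521/34041 ≈ 2.6592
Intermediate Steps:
z(S, Z) = 8 + Z + 2*S
(-414444 - 128682)/(-215158 - 341*z(-23, 6)) = (-414444 - 128682)/(-215158 - 341*(8 + 6 + 2*(-23))) = -543126/(-215158 - 341*(8 + 6 - 46)) = -543126/(-215158 - 341*(-32)) = -543126/(-215158 + 10912) = -543126/(-204246) = -543126*(-1/204246) = 90521/34041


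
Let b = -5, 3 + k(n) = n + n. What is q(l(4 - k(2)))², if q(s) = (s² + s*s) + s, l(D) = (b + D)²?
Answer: 1296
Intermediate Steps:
k(n) = -3 + 2*n (k(n) = -3 + (n + n) = -3 + 2*n)
l(D) = (-5 + D)²
q(s) = s + 2*s² (q(s) = (s² + s²) + s = 2*s² + s = s + 2*s²)
q(l(4 - k(2)))² = ((-5 + (4 - (-3 + 2*2)))²*(1 + 2*(-5 + (4 - (-3 + 2*2)))²))² = ((-5 + (4 - (-3 + 4)))²*(1 + 2*(-5 + (4 - (-3 + 4)))²))² = ((-5 + (4 - 1*1))²*(1 + 2*(-5 + (4 - 1*1))²))² = ((-5 + (4 - 1))²*(1 + 2*(-5 + (4 - 1))²))² = ((-5 + 3)²*(1 + 2*(-5 + 3)²))² = ((-2)²*(1 + 2*(-2)²))² = (4*(1 + 2*4))² = (4*(1 + 8))² = (4*9)² = 36² = 1296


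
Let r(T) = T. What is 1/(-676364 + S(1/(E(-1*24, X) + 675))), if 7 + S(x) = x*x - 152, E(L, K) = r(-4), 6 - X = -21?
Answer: -450241/304598392042 ≈ -1.4781e-6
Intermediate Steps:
X = 27 (X = 6 - 1*(-21) = 6 + 21 = 27)
E(L, K) = -4
S(x) = -159 + x² (S(x) = -7 + (x*x - 152) = -7 + (x² - 152) = -7 + (-152 + x²) = -159 + x²)
1/(-676364 + S(1/(E(-1*24, X) + 675))) = 1/(-676364 + (-159 + (1/(-4 + 675))²)) = 1/(-676364 + (-159 + (1/671)²)) = 1/(-676364 + (-159 + 1/450241)) = 1/(-676364 - 71588318/450241) = 1/(-304598392042/450241) = -450241/304598392042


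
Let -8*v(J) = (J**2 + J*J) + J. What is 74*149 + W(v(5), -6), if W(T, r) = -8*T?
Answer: 11081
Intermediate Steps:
v(J) = -J**2/4 - J/8 (v(J) = -((J**2 + J*J) + J)/8 = -((J**2 + J**2) + J)/8 = -(2*J**2 + J)/8 = -(J + 2*J**2)/8 = -J**2/4 - J/8)
74*149 + W(v(5), -6) = 74*149 - (-1)*5*(1 + 2*5) = 11026 - (-1)*5*(1 + 10) = 11026 - (-1)*5*11 = 11026 - 8*(-55/8) = 11026 + 55 = 11081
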